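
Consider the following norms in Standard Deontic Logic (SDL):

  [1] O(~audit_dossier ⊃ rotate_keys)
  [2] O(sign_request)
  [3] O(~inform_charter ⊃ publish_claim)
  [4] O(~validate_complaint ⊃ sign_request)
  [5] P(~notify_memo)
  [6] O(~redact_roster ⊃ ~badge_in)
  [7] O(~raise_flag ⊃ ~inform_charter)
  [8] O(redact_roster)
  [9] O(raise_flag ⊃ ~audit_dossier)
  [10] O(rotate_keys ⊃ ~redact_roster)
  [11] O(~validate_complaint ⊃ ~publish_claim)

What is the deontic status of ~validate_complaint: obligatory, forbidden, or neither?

Forbidden

Premise 8 gives O(redact_roster).
The contrapositive of premise 10 (O(rotate_keys ⊃ ~redact_roster)) is O(redact_roster ⊃ ~rotate_keys), and O(redact_roster) is already established, so O(~rotate_keys).
Premise 1 is O(~audit_dossier ⊃ rotate_keys); contrapositively O(~rotate_keys ⊃ audit_dossier). Since O(~rotate_keys) holds, K gives O(audit_dossier).
Premise 9, O(raise_flag ⊃ ~audit_dossier), contraposes to O(audit_dossier ⊃ ~raise_flag); with O(audit_dossier) we get O(~raise_flag).
Premise 7 is O(~raise_flag ⊃ ~inform_charter); since O(~raise_flag), deontic closure gives O(~inform_charter).
From O(~inform_charter) and premise 3, O(~inform_charter ⊃ publish_claim), we obtain O(publish_claim).
Premise 11, O(~validate_complaint ⊃ ~publish_claim), contraposes to O(publish_claim ⊃ validate_complaint); with O(publish_claim) we get O(validate_complaint).
Premises 2, 4, 5, 6 do not contribute to this derivation.
Thus O(validate_complaint), which is F(~validate_complaint): ~validate_complaint is forbidden.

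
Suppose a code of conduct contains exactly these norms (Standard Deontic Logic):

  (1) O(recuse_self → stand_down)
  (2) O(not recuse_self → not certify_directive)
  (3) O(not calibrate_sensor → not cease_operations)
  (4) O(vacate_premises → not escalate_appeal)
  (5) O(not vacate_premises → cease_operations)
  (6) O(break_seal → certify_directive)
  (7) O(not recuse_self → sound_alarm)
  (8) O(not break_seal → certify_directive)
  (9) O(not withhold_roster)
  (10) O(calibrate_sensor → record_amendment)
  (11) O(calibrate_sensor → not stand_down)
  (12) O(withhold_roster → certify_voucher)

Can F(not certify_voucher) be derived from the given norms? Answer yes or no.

No

Premise 12 is O(withhold_roster → certify_voucher), but O(withhold_roster) is not derivable from the premises, so it does not yield O(certify_voucher).
No other premise forces O(certify_voucher). An ideal world satisfying every premise can still have not certify_voucher true, so F(not certify_voucher) is not derivable.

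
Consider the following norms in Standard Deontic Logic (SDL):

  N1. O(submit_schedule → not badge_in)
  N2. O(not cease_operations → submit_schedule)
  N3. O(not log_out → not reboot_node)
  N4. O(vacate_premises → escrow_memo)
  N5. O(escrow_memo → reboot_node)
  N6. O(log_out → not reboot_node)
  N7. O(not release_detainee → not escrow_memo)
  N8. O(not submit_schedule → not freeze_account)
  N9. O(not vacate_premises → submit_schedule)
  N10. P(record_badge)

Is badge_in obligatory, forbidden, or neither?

Forbidden

Premises 6 and 3 are O(log_out → not reboot_node) and O(not log_out → not reboot_node); every ideal world satisfies log_out or not log_out, so in either case not reboot_node holds — hence O(not reboot_node).
Premise 5 is O(escrow_memo → reboot_node); contrapositively O(not reboot_node → not escrow_memo). Since O(not reboot_node) holds, K gives O(not escrow_memo).
Premise 4 is O(vacate_premises → escrow_memo); contrapositively O(not escrow_memo → not vacate_premises). Since O(not escrow_memo) holds, K gives O(not vacate_premises).
Premise 9 is O(not vacate_premises → submit_schedule); since O(not vacate_premises), deontic closure gives O(submit_schedule).
Premise 1 is O(submit_schedule → not badge_in); since O(submit_schedule), deontic closure gives O(not badge_in).
Premises 2, 7, 8, 10 do not contribute to this derivation.
Thus O(not badge_in), which is F(badge_in): badge_in is forbidden.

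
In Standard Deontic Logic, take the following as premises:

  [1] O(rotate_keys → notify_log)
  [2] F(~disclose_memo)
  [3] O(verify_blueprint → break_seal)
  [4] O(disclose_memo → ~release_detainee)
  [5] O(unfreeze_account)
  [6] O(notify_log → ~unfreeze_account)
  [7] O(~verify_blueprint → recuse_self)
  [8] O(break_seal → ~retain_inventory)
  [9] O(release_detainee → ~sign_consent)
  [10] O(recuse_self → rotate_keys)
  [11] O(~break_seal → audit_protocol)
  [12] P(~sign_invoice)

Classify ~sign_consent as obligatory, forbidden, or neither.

Premise 9 is O(release_detainee → ~sign_consent), but O(release_detainee) is not derivable from the premises, so it does not yield O(~sign_consent).
No premise or chain of K-axiom applications forces O(~sign_consent), and none forces O(sign_consent). So ~sign_consent is neither obligatory nor forbidden under these norms.

Neither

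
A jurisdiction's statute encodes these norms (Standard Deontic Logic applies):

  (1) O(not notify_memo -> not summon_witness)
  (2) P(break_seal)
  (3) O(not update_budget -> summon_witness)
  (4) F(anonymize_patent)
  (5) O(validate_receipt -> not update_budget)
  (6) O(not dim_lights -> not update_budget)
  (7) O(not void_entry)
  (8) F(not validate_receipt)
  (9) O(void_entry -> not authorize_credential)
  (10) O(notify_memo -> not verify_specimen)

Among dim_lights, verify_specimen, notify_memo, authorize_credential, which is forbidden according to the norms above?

Premise 8, F(not validate_receipt), is equivalent to O(validate_receipt).
Premise 5 is O(validate_receipt -> not update_budget); since O(validate_receipt), deontic closure gives O(not update_budget).
Applying K to premise 3 (O(not update_budget -> summon_witness)) and O(not update_budget) yields O(summon_witness).
The contrapositive of premise 1 (O(not notify_memo -> not summon_witness)) is O(summon_witness -> notify_memo), and O(summon_witness) is already established, so O(notify_memo).
With premise 10, O(notify_memo -> not verify_specimen), the K-axiom yields O(not verify_specimen).
So O(not verify_specimen) holds, i.e. verify_specimen is forbidden. None of the other listed options is forbidden under the premises.

verify_specimen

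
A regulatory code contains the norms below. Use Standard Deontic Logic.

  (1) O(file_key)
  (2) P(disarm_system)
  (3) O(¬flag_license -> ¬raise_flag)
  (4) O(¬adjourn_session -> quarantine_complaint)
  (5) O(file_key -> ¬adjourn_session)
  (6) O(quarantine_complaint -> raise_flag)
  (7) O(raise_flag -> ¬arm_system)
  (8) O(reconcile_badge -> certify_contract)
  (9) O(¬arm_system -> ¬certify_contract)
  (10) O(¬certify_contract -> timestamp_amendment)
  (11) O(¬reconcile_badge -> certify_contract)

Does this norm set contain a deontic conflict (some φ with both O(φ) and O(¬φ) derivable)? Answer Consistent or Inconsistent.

Inconsistent

Premises 11 and 8 are O(¬reconcile_badge -> certify_contract) and O(reconcile_badge -> certify_contract); every ideal world satisfies ¬reconcile_badge or reconcile_badge, so in either case certify_contract holds — hence O(certify_contract).
Premise 9, O(¬arm_system -> ¬certify_contract), contraposes to O(certify_contract -> arm_system); with O(certify_contract) we get O(arm_system).
The contrapositive of premise 7 (O(raise_flag -> ¬arm_system)) is O(arm_system -> ¬raise_flag), and O(arm_system) is already established, so O(¬raise_flag).
Premise 6, O(quarantine_complaint -> raise_flag), contraposes to O(¬raise_flag -> ¬quarantine_complaint); with O(¬raise_flag) we get O(¬quarantine_complaint).
Premise 4 is O(¬adjourn_session -> quarantine_complaint); contrapositively O(¬quarantine_complaint -> adjourn_session). Since O(¬quarantine_complaint) holds, K gives O(adjourn_session).
The contrapositive of premise 5 (O(file_key -> ¬adjourn_session)) is O(adjourn_session -> ¬file_key), and O(adjourn_session) is already established, so O(¬file_key).
But premise 1 directly asserts O(file_key).
We now have both O(¬file_key) and O(file_key) — file_key is simultaneously obligatory and forbidden, violating the D-axiom.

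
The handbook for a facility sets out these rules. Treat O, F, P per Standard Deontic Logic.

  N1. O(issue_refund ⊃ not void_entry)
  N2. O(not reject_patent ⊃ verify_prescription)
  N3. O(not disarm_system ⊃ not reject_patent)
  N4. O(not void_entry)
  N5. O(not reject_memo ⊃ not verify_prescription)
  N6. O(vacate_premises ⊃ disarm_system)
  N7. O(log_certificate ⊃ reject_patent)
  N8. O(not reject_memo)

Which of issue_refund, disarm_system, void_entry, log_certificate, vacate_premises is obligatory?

Premise 8 gives O(not reject_memo).
Premise 5 is O(not reject_memo ⊃ not verify_prescription); since O(not reject_memo), deontic closure gives O(not verify_prescription).
The contrapositive of premise 2 (O(not reject_patent ⊃ verify_prescription)) is O(not verify_prescription ⊃ reject_patent), and O(not verify_prescription) is already established, so O(reject_patent).
Premise 3, O(not disarm_system ⊃ not reject_patent), contraposes to O(reject_patent ⊃ disarm_system); with O(reject_patent) we get O(disarm_system).
So O(disarm_system) holds — disarm_system is obligatory. None of the other listed options is made obligatory by any chain of premises.

disarm_system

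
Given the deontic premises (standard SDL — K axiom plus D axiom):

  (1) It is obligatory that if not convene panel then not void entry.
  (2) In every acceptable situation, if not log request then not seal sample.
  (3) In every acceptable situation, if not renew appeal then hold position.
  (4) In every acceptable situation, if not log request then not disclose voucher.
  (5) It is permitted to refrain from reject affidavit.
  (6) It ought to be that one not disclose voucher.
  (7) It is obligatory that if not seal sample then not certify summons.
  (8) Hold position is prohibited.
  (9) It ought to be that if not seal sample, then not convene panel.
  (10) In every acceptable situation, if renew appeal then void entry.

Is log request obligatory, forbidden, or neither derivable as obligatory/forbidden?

Obligatory

Premise 8, F(hold_position), is equivalent to O(¬hold_position).
Premise 3 is O(¬renew_appeal → hold_position); contrapositively O(¬hold_position → renew_appeal). Since O(¬hold_position) holds, K gives O(renew_appeal).
From O(renew_appeal) and premise 10, O(renew_appeal → void_entry), we obtain O(void_entry).
Premise 1, O(¬convene_panel → ¬void_entry), contraposes to O(void_entry → convene_panel); with O(void_entry) we get O(convene_panel).
The contrapositive of premise 9 (O(¬seal_sample → ¬convene_panel)) is O(convene_panel → seal_sample), and O(convene_panel) is already established, so O(seal_sample).
Premise 2, O(¬log_request → ¬seal_sample), contraposes to O(seal_sample → log_request); with O(seal_sample) we get O(log_request).
Premises 4, 5, 6, 7 do not contribute to this derivation.
Hence log_request is obligatory.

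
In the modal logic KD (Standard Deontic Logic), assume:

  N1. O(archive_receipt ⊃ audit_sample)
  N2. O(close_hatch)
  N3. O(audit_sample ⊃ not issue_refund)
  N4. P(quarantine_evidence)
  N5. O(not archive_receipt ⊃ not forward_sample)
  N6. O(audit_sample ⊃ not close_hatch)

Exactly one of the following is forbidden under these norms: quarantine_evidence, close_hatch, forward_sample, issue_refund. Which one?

From premise 2 we have O(close_hatch).
The contrapositive of premise 6 (O(audit_sample ⊃ not close_hatch)) is O(close_hatch ⊃ not audit_sample), and O(close_hatch) is already established, so O(not audit_sample).
Premise 1 is O(archive_receipt ⊃ audit_sample); contrapositively O(not audit_sample ⊃ not archive_receipt). Since O(not audit_sample) holds, K gives O(not archive_receipt).
With premise 5, O(not archive_receipt ⊃ not forward_sample), the K-axiom yields O(not forward_sample).
So O(not forward_sample) holds, i.e. forward_sample is forbidden. None of the other listed options is forbidden under the premises.

forward_sample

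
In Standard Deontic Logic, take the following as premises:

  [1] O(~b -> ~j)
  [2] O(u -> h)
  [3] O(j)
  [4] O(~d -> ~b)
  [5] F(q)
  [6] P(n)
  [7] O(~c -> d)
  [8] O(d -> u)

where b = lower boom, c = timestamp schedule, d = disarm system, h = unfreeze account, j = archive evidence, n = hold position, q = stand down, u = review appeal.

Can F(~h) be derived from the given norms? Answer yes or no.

Yes

Premise 3 states O(j) outright.
Premise 1, O(~b -> ~j), contraposes to O(j -> b); with O(j) we get O(b).
The contrapositive of premise 4 (O(~d -> ~b)) is O(b -> d), and O(b) is already established, so O(d).
From O(d) and premise 8, O(d -> u), we obtain O(u).
Premise 2 is O(u -> h); since O(u), deontic closure gives O(h).
Premises 5, 6, 7 do not contribute to this derivation.
So O(h) holds, i.e. F(~h). The claim follows.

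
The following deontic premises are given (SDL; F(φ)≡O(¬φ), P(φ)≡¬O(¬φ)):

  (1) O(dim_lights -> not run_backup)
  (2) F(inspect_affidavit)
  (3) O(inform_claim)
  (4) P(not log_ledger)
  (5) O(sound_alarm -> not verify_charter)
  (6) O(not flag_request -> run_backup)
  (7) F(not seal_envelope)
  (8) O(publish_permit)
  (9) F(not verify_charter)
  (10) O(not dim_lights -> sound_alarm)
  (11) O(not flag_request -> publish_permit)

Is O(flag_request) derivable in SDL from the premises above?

Premise 9 is F(not verify_charter), i.e. O(verify_charter).
Premise 5 is O(sound_alarm -> not verify_charter); contrapositively O(verify_charter -> not sound_alarm). Since O(verify_charter) holds, K gives O(not sound_alarm).
Premise 10 is O(not dim_lights -> sound_alarm); contrapositively O(not sound_alarm -> dim_lights). Since O(not sound_alarm) holds, K gives O(dim_lights).
From O(dim_lights) and premise 1, O(dim_lights -> not run_backup), we obtain O(not run_backup).
The contrapositive of premise 6 (O(not flag_request -> run_backup)) is O(not run_backup -> flag_request), and O(not run_backup) is already established, so O(flag_request).
Premises 2, 3, 4, 7, 8, 11 do not contribute to this derivation.
So O(flag_request) follows.

Yes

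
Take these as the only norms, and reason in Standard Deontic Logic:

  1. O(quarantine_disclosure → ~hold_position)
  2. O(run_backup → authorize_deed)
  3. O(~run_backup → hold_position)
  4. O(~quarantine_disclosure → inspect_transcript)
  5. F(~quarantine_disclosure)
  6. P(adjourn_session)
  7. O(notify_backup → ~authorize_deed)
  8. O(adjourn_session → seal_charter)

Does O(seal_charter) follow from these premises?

No

Premise 8 is O(adjourn_session → seal_charter), but O(adjourn_session) is not derivable from the premises (the permission P(adjourn_session) asserts only ~O(~adjourn_session), not O(adjourn_session)), so it does not yield O(seal_charter).
No other premise forces O(seal_charter). An ideal world satisfying every premise can still have seal_charter false, so O(seal_charter) is not derivable.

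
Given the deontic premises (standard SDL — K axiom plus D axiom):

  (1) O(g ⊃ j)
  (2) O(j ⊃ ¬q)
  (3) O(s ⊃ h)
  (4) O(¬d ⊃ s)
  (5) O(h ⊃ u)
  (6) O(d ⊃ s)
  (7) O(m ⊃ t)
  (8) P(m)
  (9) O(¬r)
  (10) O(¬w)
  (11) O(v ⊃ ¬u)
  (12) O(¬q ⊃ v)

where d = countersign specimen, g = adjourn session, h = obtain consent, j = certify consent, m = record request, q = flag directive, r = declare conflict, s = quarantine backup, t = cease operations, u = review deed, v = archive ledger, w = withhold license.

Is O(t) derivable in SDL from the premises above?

No

Premise 7 is O(m ⊃ t), but O(m) is not derivable from the premises (the permission P(m) asserts only ¬O(¬m), not O(m)), so it does not yield O(t).
No other premise forces O(t). An ideal world satisfying every premise can still have t false, so O(t) is not derivable.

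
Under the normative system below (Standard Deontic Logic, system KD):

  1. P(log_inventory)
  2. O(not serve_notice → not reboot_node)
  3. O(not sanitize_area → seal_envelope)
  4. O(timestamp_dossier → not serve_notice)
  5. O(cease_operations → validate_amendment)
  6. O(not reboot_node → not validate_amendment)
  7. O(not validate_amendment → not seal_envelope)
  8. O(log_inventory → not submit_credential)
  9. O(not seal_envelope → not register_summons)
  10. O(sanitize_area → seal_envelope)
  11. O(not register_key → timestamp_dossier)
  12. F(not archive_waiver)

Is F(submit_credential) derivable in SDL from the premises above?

No

Premise 8 is O(log_inventory → not submit_credential), but O(log_inventory) is not derivable from the premises (the permission P(log_inventory) asserts only not O(not log_inventory), not O(log_inventory)), so it does not yield O(not submit_credential).
No other premise forces O(not submit_credential). An ideal world satisfying every premise can still have submit_credential true, so F(submit_credential) is not derivable.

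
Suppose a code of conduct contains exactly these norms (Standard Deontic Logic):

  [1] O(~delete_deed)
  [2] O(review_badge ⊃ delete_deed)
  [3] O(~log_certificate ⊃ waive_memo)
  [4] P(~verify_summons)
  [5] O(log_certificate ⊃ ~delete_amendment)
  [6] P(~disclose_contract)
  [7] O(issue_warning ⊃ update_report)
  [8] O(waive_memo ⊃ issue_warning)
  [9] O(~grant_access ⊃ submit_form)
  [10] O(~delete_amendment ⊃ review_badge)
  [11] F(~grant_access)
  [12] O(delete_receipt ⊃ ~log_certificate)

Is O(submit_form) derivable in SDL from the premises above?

Premise 9 is O(~grant_access ⊃ submit_form), but O(~grant_access) is not derivable from the premises, so it does not yield O(submit_form).
No other premise forces O(submit_form). An ideal world satisfying every premise can still have submit_form false, so O(submit_form) is not derivable.

No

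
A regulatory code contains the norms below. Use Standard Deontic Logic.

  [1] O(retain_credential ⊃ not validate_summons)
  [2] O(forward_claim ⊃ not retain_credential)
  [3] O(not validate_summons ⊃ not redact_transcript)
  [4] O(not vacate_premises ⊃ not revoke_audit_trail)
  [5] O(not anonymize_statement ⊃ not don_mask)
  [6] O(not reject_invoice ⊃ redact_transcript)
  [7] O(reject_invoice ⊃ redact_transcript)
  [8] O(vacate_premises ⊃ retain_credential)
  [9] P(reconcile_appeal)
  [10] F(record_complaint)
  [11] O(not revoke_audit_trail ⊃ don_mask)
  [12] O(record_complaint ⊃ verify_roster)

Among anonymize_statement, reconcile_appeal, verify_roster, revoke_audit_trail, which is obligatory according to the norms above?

By case analysis on reject_invoice: premise 7 gives O(reject_invoice ⊃ redact_transcript) and premise 6 gives O(not reject_invoice ⊃ redact_transcript), so O(redact_transcript) either way.
The contrapositive of premise 3 (O(not validate_summons ⊃ not redact_transcript)) is O(redact_transcript ⊃ validate_summons), and O(redact_transcript) is already established, so O(validate_summons).
Premise 1, O(retain_credential ⊃ not validate_summons), contraposes to O(validate_summons ⊃ not retain_credential); with O(validate_summons) we get O(not retain_credential).
Premise 8 is O(vacate_premises ⊃ retain_credential); contrapositively O(not retain_credential ⊃ not vacate_premises). Since O(not retain_credential) holds, K gives O(not vacate_premises).
From O(not vacate_premises) and premise 4, O(not vacate_premises ⊃ not revoke_audit_trail), we obtain O(not revoke_audit_trail).
From O(not revoke_audit_trail) and premise 11, O(not revoke_audit_trail ⊃ don_mask), we obtain O(don_mask).
Premise 5 is O(not anonymize_statement ⊃ not don_mask); contrapositively O(don_mask ⊃ anonymize_statement). Since O(don_mask) holds, K gives O(anonymize_statement).
So O(anonymize_statement) holds — anonymize_statement is obligatory. None of the other listed options is made obligatory by any chain of premises.

anonymize_statement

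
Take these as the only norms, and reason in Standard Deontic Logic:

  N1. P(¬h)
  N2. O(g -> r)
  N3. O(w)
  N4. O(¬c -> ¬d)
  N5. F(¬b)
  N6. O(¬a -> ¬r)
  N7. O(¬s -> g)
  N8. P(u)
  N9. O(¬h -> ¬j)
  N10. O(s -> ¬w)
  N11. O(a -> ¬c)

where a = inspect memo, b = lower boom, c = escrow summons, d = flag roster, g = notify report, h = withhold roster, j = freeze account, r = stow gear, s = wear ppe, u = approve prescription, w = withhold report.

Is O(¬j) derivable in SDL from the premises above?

Premise 9 is O(¬h -> ¬j), but O(¬h) is not derivable from the premises (the permission P(¬h) asserts only ¬O(h), not O(¬h)), so it does not yield O(¬j).
No other premise forces O(¬j). An ideal world satisfying every premise can still have ¬j false, so O(¬j) is not derivable.

No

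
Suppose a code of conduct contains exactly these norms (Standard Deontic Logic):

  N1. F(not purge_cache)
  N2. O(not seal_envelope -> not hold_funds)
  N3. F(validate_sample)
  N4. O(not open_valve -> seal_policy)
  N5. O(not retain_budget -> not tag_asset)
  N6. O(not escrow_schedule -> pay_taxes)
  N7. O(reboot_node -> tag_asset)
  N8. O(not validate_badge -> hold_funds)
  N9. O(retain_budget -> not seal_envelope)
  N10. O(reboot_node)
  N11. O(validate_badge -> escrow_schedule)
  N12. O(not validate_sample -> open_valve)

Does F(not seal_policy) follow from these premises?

No

Premise 4 is O(not open_valve -> seal_policy), but O(not open_valve) is not derivable from the premises, so it does not yield O(seal_policy).
No other premise forces O(seal_policy). An ideal world satisfying every premise can still have not seal_policy true, so F(not seal_policy) is not derivable.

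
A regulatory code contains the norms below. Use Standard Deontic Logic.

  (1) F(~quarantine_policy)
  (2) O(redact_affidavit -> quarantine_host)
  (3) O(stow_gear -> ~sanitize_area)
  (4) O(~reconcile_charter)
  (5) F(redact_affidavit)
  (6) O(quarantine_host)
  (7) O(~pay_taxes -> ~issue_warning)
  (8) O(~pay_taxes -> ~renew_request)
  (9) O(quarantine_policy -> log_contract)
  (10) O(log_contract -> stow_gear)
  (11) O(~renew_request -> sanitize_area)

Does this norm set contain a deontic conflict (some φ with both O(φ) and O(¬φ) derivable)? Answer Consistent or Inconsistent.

Premise 2 is O(redact_affidavit -> quarantine_host); even if O(quarantine_host) held, inferring O(redact_affidavit) would be affirming the consequent — invalid.
So O(redact_affidavit) is not derivable, and the apparent clash with O(~redact_affidavit) does not arise.
A world satisfying every obligation exists (e.g. issue_warning=false, log_contract=true, pay_taxes=true, quarantine_host=true, quarantine_policy=true, reconcile_charter=false, redact_affidavit=false, renew_request=true, sanitize_area=false, stow_gear=true); no atom is both obligatory and forbidden, so the set is consistent.

Consistent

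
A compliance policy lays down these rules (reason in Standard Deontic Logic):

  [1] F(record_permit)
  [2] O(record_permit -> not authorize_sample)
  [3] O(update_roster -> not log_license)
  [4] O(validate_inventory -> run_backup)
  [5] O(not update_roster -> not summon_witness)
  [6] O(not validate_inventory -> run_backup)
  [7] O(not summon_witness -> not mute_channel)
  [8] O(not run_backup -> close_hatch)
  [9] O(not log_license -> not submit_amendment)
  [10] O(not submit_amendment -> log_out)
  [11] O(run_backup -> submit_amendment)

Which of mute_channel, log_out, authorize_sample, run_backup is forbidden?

mute_channel

Premises 6 and 4 are O(not validate_inventory -> run_backup) and O(validate_inventory -> run_backup); every ideal world satisfies not validate_inventory or validate_inventory, so in either case run_backup holds — hence O(run_backup).
Premise 11 is O(run_backup -> submit_amendment); since O(run_backup), deontic closure gives O(submit_amendment).
Premise 9 is O(not log_license -> not submit_amendment); contrapositively O(submit_amendment -> log_license). Since O(submit_amendment) holds, K gives O(log_license).
The contrapositive of premise 3 (O(update_roster -> not log_license)) is O(log_license -> not update_roster), and O(log_license) is already established, so O(not update_roster).
With premise 5, O(not update_roster -> not summon_witness), the K-axiom yields O(not summon_witness).
Applying K to premise 7 (O(not summon_witness -> not mute_channel)) and O(not summon_witness) yields O(not mute_channel).
So O(not mute_channel) holds, i.e. mute_channel is forbidden. None of the other listed options is forbidden under the premises.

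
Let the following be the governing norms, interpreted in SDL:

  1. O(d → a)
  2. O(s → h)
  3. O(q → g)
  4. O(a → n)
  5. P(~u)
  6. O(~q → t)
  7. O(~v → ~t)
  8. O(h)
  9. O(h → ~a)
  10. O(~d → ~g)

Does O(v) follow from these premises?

Premise 8 gives O(h).
Premise 9 is O(h → ~a); since O(h), deontic closure gives O(~a).
Premise 1, O(d → a), contraposes to O(~a → ~d); with O(~a) we get O(~d).
From O(~d) and premise 10, O(~d → ~g), we obtain O(~g).
Premise 3, O(q → g), contraposes to O(~g → ~q); with O(~g) we get O(~q).
Applying K to premise 6 (O(~q → t)) and O(~q) yields O(t).
The contrapositive of premise 7 (O(~v → ~t)) is O(t → v), and O(t) is already established, so O(v).
Premises 2, 4, 5 do not contribute to this derivation.
So O(v) follows.

Yes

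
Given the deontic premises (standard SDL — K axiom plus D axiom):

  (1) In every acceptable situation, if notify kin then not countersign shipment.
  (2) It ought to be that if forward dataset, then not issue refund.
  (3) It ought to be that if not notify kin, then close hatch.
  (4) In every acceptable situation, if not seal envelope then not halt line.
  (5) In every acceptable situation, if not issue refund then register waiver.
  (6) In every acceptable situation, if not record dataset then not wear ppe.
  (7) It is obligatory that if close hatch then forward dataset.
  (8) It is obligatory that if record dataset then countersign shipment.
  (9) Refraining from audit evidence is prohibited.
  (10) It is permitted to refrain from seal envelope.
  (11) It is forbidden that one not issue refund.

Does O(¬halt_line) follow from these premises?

No

Premise 4 is O(¬seal_envelope → ¬halt_line), but O(¬seal_envelope) is not derivable from the premises (the permission P(¬seal_envelope) asserts only ¬O(seal_envelope), not O(¬seal_envelope)), so it does not yield O(¬halt_line).
No other premise forces O(¬halt_line). An ideal world satisfying every premise can still have ¬halt_line false, so O(¬halt_line) is not derivable.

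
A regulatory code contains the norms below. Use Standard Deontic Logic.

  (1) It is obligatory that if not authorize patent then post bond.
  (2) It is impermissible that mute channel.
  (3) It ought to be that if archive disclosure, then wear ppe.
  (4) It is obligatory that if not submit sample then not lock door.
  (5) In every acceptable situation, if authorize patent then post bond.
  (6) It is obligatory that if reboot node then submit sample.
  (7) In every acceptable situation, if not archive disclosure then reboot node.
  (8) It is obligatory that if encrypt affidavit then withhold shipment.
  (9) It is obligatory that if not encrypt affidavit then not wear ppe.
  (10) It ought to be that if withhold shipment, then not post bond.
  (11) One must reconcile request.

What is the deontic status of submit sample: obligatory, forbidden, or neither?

By case analysis on ¬authorize_patent: premise 1 gives O(¬authorize_patent → post_bond) and premise 5 gives O(authorize_patent → post_bond), so O(post_bond) either way.
The contrapositive of premise 10 (O(withhold_shipment → ¬post_bond)) is O(post_bond → ¬withhold_shipment), and O(post_bond) is already established, so O(¬withhold_shipment).
The contrapositive of premise 8 (O(encrypt_affidavit → withhold_shipment)) is O(¬withhold_shipment → ¬encrypt_affidavit), and O(¬withhold_shipment) is already established, so O(¬encrypt_affidavit).
With premise 9, O(¬encrypt_affidavit → ¬wear_ppe), the K-axiom yields O(¬wear_ppe).
Premise 3 is O(archive_disclosure → wear_ppe); contrapositively O(¬wear_ppe → ¬archive_disclosure). Since O(¬wear_ppe) holds, K gives O(¬archive_disclosure).
With premise 7, O(¬archive_disclosure → reboot_node), the K-axiom yields O(reboot_node).
From O(reboot_node) and premise 6, O(reboot_node → submit_sample), we obtain O(submit_sample).
Premises 2, 4, 11 do not contribute to this derivation.
Hence submit_sample is obligatory.

Obligatory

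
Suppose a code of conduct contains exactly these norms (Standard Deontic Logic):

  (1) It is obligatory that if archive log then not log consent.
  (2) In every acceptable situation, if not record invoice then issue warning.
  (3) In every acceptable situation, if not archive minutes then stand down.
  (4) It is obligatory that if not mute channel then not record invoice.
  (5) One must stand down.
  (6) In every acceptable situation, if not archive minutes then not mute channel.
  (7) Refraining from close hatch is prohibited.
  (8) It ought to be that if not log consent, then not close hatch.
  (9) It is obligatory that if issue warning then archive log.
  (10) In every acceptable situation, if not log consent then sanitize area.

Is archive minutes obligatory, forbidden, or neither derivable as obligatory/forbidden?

Premise 7 is F(¬close_hatch), i.e. O(close_hatch).
Premise 8 is O(¬log_consent → ¬close_hatch); contrapositively O(close_hatch → log_consent). Since O(close_hatch) holds, K gives O(log_consent).
Premise 1, O(archive_log → ¬log_consent), contraposes to O(log_consent → ¬archive_log); with O(log_consent) we get O(¬archive_log).
Premise 9 is O(issue_warning → archive_log); contrapositively O(¬archive_log → ¬issue_warning). Since O(¬archive_log) holds, K gives O(¬issue_warning).
Premise 2, O(¬record_invoice → issue_warning), contraposes to O(¬issue_warning → record_invoice); with O(¬issue_warning) we get O(record_invoice).
Premise 4, O(¬mute_channel → ¬record_invoice), contraposes to O(record_invoice → mute_channel); with O(record_invoice) we get O(mute_channel).
The contrapositive of premise 6 (O(¬archive_minutes → ¬mute_channel)) is O(mute_channel → archive_minutes), and O(mute_channel) is already established, so O(archive_minutes).
Premises 3, 5, 10 do not contribute to this derivation.
Hence archive_minutes is obligatory.

Obligatory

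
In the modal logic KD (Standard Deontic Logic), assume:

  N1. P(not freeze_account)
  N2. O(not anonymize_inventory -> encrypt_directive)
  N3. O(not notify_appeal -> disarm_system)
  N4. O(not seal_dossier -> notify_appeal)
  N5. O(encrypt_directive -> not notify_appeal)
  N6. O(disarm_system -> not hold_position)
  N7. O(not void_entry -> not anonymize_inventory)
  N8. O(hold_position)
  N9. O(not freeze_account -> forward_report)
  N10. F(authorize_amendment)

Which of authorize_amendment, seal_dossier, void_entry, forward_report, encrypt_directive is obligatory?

Premise 8 gives O(hold_position).
The contrapositive of premise 6 (O(disarm_system -> not hold_position)) is O(hold_position -> not disarm_system), and O(hold_position) is already established, so O(not disarm_system).
Premise 3, O(not notify_appeal -> disarm_system), contraposes to O(not disarm_system -> notify_appeal); with O(not disarm_system) we get O(notify_appeal).
The contrapositive of premise 5 (O(encrypt_directive -> not notify_appeal)) is O(notify_appeal -> not encrypt_directive), and O(notify_appeal) is already established, so O(not encrypt_directive).
Premise 2, O(not anonymize_inventory -> encrypt_directive), contraposes to O(not encrypt_directive -> anonymize_inventory); with O(not encrypt_directive) we get O(anonymize_inventory).
Premise 7 is O(not void_entry -> not anonymize_inventory); contrapositively O(anonymize_inventory -> void_entry). Since O(anonymize_inventory) holds, K gives O(void_entry).
So O(void_entry) holds — void_entry is obligatory. None of the other listed options is made obligatory by any chain of premises.

void_entry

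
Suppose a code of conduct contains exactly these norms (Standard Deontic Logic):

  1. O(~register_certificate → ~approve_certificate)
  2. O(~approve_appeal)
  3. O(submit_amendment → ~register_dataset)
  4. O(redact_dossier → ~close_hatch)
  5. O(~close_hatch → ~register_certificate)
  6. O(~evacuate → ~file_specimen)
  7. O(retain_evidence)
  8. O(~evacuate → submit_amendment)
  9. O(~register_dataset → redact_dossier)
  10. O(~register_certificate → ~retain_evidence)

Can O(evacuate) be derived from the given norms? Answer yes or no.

From premise 7 we have O(retain_evidence).
Premise 10 is O(~register_certificate → ~retain_evidence); contrapositively O(retain_evidence → register_certificate). Since O(retain_evidence) holds, K gives O(register_certificate).
Premise 5, O(~close_hatch → ~register_certificate), contraposes to O(register_certificate → close_hatch); with O(register_certificate) we get O(close_hatch).
Premise 4, O(redact_dossier → ~close_hatch), contraposes to O(close_hatch → ~redact_dossier); with O(close_hatch) we get O(~redact_dossier).
The contrapositive of premise 9 (O(~register_dataset → redact_dossier)) is O(~redact_dossier → register_dataset), and O(~redact_dossier) is already established, so O(register_dataset).
The contrapositive of premise 3 (O(submit_amendment → ~register_dataset)) is O(register_dataset → ~submit_amendment), and O(register_dataset) is already established, so O(~submit_amendment).
Premise 8 is O(~evacuate → submit_amendment); contrapositively O(~submit_amendment → evacuate). Since O(~submit_amendment) holds, K gives O(evacuate).
Premises 1, 2, 6 do not contribute to this derivation.
So O(evacuate) follows.

Yes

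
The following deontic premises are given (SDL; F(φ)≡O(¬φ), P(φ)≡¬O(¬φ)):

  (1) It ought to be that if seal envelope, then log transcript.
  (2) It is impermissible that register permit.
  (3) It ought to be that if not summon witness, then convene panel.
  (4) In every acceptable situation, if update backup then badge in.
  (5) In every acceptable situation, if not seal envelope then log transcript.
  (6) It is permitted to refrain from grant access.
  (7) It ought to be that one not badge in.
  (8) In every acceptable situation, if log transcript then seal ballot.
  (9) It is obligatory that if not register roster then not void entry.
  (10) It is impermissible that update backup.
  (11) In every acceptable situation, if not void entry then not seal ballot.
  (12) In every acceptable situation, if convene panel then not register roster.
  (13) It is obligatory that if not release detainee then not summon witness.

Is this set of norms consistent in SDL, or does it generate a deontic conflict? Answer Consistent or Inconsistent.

Premise 4 is O(update_backup → badge_in), but O(update_backup) is not derivable from the premises, so it does not yield O(badge_in).
So O(badge_in) is not derivable, and the apparent clash with O(¬badge_in) does not arise.
A world satisfying every obligation exists (e.g. badge_in=false, convene_panel=false, grant_access=false, log_transcript=true, register_permit=false, register_roster=true, release_detainee=true, seal_ballot=true, seal_envelope=false, summon_witness=true, update_backup=false, void_entry=true); no atom is both obligatory and forbidden, so the set is consistent.

Consistent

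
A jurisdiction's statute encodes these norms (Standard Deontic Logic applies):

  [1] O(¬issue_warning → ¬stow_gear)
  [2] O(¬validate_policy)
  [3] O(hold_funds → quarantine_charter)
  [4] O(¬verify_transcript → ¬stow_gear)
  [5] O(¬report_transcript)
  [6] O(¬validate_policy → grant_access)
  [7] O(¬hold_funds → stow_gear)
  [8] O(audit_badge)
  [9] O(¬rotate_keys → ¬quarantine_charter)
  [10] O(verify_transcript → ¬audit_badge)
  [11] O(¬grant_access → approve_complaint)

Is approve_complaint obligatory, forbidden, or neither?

Neither

Premise 11 is O(¬grant_access → approve_complaint), but O(¬grant_access) is not derivable from the premises, so it does not yield O(approve_complaint).
No premise or chain of K-axiom applications forces O(approve_complaint), and none forces O(¬approve_complaint). So approve_complaint is neither obligatory nor forbidden under these norms.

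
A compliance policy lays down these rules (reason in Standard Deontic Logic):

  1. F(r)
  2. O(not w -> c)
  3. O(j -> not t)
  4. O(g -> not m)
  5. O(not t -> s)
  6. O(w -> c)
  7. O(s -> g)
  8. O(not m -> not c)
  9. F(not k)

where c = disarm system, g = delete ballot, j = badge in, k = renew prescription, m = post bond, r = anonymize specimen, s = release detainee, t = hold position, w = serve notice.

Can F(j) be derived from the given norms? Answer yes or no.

Premises 6 and 2 are O(w -> c) and O(not w -> c); every ideal world satisfies w or not w, so in either case c holds — hence O(c).
The contrapositive of premise 8 (O(not m -> not c)) is O(c -> m), and O(c) is already established, so O(m).
Premise 4 is O(g -> not m); contrapositively O(m -> not g). Since O(m) holds, K gives O(not g).
Premise 7 is O(s -> g); contrapositively O(not g -> not s). Since O(not g) holds, K gives O(not s).
The contrapositive of premise 5 (O(not t -> s)) is O(not s -> t), and O(not s) is already established, so O(t).
Premise 3, O(j -> not t), contraposes to O(t -> not j); with O(t) we get O(not j).
Premises 1, 9 do not contribute to this derivation.
So O(not j) holds, i.e. F(j). The claim follows.

Yes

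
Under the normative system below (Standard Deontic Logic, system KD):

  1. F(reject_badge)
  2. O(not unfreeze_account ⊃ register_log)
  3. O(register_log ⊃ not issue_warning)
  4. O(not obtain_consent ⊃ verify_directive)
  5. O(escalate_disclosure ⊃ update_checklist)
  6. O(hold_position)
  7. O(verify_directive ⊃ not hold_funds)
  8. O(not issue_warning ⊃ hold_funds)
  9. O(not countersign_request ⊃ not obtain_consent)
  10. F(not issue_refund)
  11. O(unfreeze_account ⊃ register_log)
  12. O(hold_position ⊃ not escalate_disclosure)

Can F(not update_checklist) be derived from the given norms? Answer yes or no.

Premise 5 is O(escalate_disclosure ⊃ update_checklist), but O(escalate_disclosure) is not derivable from the premises, so it does not yield O(update_checklist).
No other premise forces O(update_checklist). An ideal world satisfying every premise can still have not update_checklist true, so F(not update_checklist) is not derivable.

No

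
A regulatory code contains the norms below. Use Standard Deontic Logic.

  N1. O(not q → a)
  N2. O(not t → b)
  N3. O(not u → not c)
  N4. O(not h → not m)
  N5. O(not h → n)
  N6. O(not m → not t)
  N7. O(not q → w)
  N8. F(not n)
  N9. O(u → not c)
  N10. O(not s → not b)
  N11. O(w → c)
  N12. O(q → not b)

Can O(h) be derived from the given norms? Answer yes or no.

Yes

Premises 9 and 3 cover both cases: O(u → not c) and O(not u → not c). Since u ∨ not u is a tautology, O(not c) follows.
Premise 11 is O(w → c); contrapositively O(not c → not w). Since O(not c) holds, K gives O(not w).
The contrapositive of premise 7 (O(not q → w)) is O(not w → q), and O(not w) is already established, so O(q).
Premise 12 is O(q → not b); since O(q), deontic closure gives O(not b).
Premise 2, O(not t → b), contraposes to O(not b → t); with O(not b) we get O(t).
Premise 6, O(not m → not t), contraposes to O(t → m); with O(t) we get O(m).
Premise 4 is O(not h → not m); contrapositively O(m → h). Since O(m) holds, K gives O(h).
Premises 1, 5, 8, 10 do not contribute to this derivation.
So O(h) follows.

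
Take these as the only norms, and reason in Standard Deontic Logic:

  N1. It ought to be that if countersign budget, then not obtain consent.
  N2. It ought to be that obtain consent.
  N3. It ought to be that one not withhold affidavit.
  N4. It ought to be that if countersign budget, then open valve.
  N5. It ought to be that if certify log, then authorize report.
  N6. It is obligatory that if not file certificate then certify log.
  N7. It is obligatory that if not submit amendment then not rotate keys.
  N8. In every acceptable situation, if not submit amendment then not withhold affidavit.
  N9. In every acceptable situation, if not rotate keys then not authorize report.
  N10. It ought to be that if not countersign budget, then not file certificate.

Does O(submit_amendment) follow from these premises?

From premise 2 we have O(obtain_consent).
The contrapositive of premise 1 (O(countersign_budget → ¬obtain_consent)) is O(obtain_consent → ¬countersign_budget), and O(obtain_consent) is already established, so O(¬countersign_budget).
Applying K to premise 10 (O(¬countersign_budget → ¬file_certificate)) and O(¬countersign_budget) yields O(¬file_certificate).
Premise 6 is O(¬file_certificate → certify_log); since O(¬file_certificate), deontic closure gives O(certify_log).
From O(certify_log) and premise 5, O(certify_log → authorize_report), we obtain O(authorize_report).
The contrapositive of premise 9 (O(¬rotate_keys → ¬authorize_report)) is O(authorize_report → rotate_keys), and O(authorize_report) is already established, so O(rotate_keys).
The contrapositive of premise 7 (O(¬submit_amendment → ¬rotate_keys)) is O(rotate_keys → submit_amendment), and O(rotate_keys) is already established, so O(submit_amendment).
Premises 3, 4, 8 do not contribute to this derivation.
So O(submit_amendment) follows.

Yes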